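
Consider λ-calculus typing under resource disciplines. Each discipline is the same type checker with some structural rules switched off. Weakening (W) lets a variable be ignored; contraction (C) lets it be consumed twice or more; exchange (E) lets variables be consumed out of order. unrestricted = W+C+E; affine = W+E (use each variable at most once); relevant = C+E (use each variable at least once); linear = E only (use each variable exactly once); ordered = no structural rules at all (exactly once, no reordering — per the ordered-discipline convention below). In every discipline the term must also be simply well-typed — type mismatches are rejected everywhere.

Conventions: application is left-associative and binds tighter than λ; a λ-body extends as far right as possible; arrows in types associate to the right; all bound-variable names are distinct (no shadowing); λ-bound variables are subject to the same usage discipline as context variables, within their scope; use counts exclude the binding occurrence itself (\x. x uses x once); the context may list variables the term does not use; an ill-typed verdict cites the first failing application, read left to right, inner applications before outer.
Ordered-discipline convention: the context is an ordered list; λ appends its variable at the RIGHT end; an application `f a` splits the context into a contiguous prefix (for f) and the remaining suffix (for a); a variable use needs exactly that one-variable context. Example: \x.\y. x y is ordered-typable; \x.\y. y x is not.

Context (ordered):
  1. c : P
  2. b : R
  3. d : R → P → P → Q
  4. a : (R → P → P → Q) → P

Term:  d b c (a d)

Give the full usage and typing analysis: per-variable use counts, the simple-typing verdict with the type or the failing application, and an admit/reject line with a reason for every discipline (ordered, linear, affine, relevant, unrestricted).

counts: c=1, b=1, d=2, a=1
order of uses: d, b, c, a, d
typing: well-typed at Q
ordered: ✗ — needs contraction — d ×2
linear: ✗ — needs contraction — d ×2
affine: ✗ — needs contraction — d ×2
relevant: ✓ — at least one use each (c, b, d, a)
unrestricted: ✓ — well-typed at Q; no restrictions here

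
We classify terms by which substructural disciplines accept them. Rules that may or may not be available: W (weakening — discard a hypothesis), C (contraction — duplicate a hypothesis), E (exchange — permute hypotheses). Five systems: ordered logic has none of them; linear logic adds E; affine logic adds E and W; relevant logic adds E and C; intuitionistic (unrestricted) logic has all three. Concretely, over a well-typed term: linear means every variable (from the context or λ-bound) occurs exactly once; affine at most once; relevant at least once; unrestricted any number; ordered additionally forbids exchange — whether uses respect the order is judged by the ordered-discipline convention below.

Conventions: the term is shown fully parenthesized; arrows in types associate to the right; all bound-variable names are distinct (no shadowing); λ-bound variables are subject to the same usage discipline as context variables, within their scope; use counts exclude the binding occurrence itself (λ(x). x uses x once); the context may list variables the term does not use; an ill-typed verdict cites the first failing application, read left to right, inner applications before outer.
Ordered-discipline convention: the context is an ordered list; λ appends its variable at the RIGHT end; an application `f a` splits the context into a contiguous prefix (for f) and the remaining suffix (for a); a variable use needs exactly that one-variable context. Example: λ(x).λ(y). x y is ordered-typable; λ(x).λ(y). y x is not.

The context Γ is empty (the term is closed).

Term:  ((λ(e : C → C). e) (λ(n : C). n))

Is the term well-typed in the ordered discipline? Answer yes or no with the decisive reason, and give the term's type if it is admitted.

yes — one use each (e, n); ordered split holds; term : C → C
counts: e [bound]: 1; n [bound]: 1
uses in reading order: e, n
typing: well-typed — term : C → C
per-discipline verdicts: ordered ✓ | linear ✓ | affine ✓ | relevant ✓ | unrestricted ✓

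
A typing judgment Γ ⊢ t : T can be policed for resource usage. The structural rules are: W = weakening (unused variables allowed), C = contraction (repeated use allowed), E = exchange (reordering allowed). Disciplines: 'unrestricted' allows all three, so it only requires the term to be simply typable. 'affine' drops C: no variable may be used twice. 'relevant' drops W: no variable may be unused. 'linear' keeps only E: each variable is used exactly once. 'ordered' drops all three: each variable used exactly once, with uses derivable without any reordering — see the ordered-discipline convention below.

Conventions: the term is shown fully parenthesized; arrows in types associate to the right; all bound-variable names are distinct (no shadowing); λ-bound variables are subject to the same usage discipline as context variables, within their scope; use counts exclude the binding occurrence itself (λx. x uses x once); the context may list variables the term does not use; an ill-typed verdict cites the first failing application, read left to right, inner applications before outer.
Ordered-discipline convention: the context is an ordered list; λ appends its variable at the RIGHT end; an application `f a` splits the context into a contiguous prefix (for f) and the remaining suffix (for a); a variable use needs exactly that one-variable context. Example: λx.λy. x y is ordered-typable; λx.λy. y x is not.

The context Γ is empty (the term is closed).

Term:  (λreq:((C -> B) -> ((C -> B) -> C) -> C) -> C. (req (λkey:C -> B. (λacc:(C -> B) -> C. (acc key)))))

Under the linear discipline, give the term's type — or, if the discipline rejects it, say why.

term : (((C -> B) -> ((C -> B) -> C) -> C) -> C) -> C
use counts: req (λ-bound): 1×; key (λ-bound): 1×; acc (λ-bound): 1×
order of uses: req, acc, key
typing: well-typed at (((C -> B) -> ((C -> B) -> C) -> C) -> C) -> C
summary: ordered ✗ · linear ✓ · affine ✓ · relevant ✓ · unrestricted ✓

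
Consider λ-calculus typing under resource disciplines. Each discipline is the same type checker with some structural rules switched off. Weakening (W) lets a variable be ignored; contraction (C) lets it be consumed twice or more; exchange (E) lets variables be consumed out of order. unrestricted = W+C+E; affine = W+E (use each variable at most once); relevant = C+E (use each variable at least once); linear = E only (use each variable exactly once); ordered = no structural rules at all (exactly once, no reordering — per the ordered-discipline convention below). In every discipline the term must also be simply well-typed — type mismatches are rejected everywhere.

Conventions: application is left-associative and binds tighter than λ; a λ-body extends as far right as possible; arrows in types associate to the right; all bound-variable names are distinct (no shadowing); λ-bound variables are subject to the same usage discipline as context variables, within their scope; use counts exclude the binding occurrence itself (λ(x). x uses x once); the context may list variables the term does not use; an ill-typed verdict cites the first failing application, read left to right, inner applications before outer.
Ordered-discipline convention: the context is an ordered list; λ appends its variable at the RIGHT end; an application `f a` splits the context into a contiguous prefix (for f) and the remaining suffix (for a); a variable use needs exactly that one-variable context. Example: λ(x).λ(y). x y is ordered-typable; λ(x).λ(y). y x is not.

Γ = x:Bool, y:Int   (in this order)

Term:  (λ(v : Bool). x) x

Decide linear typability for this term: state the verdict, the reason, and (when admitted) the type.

no — x ×2 used more than once (contraction); unused: y, v — weakening required
use counts: x ×2, y ×0, v (λ-bound) ×0
left-to-right use order: x, x
typing: well-typed at Bool
per-discipline verdicts: ordered ✗ | linear ✗ | affine ✗ | relevant ✗ | unrestricted ✓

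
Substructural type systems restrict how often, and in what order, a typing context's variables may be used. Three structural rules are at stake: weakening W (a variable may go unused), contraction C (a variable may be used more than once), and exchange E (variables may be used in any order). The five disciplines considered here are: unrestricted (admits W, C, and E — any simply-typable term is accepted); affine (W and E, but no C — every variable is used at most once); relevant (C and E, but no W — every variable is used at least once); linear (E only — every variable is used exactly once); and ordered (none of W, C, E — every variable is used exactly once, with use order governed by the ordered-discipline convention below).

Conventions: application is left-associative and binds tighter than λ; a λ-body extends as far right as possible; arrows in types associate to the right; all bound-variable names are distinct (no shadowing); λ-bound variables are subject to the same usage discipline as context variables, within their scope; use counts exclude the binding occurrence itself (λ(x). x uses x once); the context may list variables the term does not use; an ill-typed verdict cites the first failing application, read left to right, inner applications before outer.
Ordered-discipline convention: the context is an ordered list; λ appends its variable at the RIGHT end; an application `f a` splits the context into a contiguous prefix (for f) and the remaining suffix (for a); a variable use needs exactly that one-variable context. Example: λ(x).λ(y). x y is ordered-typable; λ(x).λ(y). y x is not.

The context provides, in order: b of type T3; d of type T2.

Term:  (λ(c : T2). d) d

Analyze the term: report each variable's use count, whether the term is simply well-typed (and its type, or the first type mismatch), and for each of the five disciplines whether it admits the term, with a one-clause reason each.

use counts: b ×0, d ×2, c [bound] ×0
use order (left to right): d, d
typing: well-typed at T2
ordered: ✗ — d ×2 used more than once (contraction); unused: b, c — weakening required
linear: ✗ — d ×2 used more than once (contraction); unused: b, c — weakening required
affine: ✗ — d ×2 used more than once (contraction)
relevant: ✗ — unused: b, c — weakening required
unrestricted: ✓ — typability at T2 is all that's needed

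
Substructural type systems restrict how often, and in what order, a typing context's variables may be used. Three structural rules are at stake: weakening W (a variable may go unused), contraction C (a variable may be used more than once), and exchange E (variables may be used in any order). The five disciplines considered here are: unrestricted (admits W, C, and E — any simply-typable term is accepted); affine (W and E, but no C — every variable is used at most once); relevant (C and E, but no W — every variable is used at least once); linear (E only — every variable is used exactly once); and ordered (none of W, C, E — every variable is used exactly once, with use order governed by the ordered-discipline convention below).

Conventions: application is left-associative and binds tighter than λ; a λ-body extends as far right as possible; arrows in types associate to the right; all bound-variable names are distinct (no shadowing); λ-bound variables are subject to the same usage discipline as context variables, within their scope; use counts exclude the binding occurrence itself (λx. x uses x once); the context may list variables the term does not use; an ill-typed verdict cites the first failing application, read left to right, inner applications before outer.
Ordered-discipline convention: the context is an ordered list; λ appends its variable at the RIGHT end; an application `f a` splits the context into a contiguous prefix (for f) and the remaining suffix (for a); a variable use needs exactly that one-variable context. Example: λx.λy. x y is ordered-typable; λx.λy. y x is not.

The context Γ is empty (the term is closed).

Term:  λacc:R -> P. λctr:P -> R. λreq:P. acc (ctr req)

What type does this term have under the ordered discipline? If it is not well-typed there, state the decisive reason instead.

term : (R -> P) -> (P -> R) -> P -> P
variable uses: acc (bound)=1; ctr (bound)=1; req (bound)=1
order of uses: acc, ctr, req
typing: ✓ — (R -> P) -> (P -> R) -> P -> P
summary: ordered ✓ · linear ✓ · affine ✓ · relevant ✓ · unrestricted ✓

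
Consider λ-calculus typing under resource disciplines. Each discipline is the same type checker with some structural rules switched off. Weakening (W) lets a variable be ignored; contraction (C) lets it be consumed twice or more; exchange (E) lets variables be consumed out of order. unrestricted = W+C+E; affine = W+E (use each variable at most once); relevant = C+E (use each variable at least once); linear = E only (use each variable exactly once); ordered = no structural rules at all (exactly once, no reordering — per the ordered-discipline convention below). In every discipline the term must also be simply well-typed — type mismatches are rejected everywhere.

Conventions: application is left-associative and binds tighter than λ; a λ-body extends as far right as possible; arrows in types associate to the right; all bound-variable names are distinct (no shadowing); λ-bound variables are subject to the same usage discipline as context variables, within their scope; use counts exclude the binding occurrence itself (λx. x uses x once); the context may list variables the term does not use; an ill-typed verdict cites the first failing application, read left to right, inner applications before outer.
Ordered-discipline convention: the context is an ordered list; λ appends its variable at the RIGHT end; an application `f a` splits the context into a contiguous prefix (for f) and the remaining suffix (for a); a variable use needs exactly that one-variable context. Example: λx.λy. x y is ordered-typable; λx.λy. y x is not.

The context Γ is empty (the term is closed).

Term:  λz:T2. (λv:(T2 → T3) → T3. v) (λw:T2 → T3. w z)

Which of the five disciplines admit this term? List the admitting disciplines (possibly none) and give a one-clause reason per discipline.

admitted by: linear, affine, relevant, unrestricted
variable uses: z (bound): 1×, v (bound): 1×, w (bound): 1×
use order (left to right): v, w, z
typing: well-typed — term : T2 → (T2 → T3) → T3
ordered: ✗, use order v, w, z needs exchange
linear: ✓, single use per variable (z, v, w)
affine: ✓, no duplicate uses among z, v, w
relevant: ✓, none of z, v, w goes unused
unrestricted: ✓, well-typed at T2 → (T2 → T3) → T3; no restrictions here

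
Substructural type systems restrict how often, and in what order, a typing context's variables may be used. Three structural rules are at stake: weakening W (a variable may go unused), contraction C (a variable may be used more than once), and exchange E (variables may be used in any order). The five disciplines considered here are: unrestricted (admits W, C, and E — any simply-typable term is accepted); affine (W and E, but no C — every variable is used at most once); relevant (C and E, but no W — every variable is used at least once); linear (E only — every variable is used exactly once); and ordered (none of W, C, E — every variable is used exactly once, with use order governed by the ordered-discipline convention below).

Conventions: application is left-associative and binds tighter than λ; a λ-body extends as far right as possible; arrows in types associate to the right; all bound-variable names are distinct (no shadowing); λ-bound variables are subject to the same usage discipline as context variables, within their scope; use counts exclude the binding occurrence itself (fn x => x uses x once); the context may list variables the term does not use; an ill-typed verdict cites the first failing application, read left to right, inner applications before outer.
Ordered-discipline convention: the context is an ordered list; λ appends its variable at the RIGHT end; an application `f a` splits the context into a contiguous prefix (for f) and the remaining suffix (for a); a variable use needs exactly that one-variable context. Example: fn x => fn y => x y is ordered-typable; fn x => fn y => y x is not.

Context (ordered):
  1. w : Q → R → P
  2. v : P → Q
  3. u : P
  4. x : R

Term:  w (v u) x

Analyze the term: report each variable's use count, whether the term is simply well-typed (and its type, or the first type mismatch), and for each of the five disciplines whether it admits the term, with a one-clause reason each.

use counts: w: 1, v: 1, u: 1, x: 1
use order (left to right): w, v, u, x
typing: well-typed — term : P
ordered: ✓, one use each (w, v, u, x); ordered split holds
linear: ✓, single use per variable (w, v, u, x)
affine: ✓, none of w, v, u, x used more than once
relevant: ✓, every one of w, v, u, x appears
unrestricted: ✓, typability at P is all that's needed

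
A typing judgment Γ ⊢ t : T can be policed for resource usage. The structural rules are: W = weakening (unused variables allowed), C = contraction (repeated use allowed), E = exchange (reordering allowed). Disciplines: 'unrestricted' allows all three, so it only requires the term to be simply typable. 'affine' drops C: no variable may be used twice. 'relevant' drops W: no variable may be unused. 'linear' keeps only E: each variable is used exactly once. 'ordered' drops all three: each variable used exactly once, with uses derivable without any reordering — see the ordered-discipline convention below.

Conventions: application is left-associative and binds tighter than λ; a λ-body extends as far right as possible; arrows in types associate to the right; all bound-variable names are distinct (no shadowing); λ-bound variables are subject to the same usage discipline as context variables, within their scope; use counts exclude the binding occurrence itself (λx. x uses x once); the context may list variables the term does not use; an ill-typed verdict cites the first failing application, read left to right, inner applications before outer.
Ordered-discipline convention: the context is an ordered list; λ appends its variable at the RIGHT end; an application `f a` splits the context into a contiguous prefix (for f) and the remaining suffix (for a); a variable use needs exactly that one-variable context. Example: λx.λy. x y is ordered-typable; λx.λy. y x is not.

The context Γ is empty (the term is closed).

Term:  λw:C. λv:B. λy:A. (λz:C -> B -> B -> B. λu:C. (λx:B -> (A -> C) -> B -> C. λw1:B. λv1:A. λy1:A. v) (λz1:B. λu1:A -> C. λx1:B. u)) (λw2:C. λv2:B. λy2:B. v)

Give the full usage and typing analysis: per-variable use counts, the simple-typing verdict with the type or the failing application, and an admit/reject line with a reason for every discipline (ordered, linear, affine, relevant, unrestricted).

use counts: w (bound) ×0; v (bound) ×2; y (bound) ×0; z (bound) ×0; u (bound) ×1; x (bound) ×0; w1 (bound) ×0; v1 (bound) ×0; y1 (bound) ×0; z1 (bound) ×0; u1 (bound) ×0; x1 (bound) ×0; w2 (bound) ×0; v2 (bound) ×0; y2 (bound) ×0
uses in reading order: v, u, v
typing: well-typed — term : C -> B -> A -> C -> B -> A -> A -> B
ordered: ✗, uses contraction: v ×2; needs weakening: w, y, z, x, w1, v1, y1, z1, u1, x1, w2, v2, y2 unused
linear: ✗, uses contraction: v ×2; needs weakening: w, y, z, x, w1, v1, y1, z1, u1, x1, w2, v2, y2 unused
affine: ✗, uses contraction: v ×2
relevant: ✗, needs weakening: w, y, z, x, w1, v1, y1, z1, u1, x1, w2, v2, y2 unused
unrestricted: ✓, simply typable at C -> B -> A -> C -> B -> A -> A -> B; W, C, E all held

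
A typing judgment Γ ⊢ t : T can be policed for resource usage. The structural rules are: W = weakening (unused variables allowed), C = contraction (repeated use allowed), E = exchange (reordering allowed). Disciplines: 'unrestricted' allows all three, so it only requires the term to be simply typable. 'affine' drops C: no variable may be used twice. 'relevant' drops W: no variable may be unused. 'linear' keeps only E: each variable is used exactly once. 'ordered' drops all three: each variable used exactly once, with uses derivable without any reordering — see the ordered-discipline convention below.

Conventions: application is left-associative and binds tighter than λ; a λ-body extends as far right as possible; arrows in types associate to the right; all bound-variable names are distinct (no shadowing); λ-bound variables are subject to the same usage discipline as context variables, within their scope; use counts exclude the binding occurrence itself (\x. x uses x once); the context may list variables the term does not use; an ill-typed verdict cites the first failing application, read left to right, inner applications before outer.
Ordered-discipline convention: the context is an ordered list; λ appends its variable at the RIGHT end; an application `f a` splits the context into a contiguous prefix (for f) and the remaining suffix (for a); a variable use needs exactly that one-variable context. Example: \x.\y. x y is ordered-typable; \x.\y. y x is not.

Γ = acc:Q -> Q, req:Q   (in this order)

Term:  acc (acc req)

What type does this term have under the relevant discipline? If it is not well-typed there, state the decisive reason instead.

term : Q
counts: acc: 2×; req: 1×
use order (left to right): acc, acc, req
typing: well-typed — term : Q
summary: ordered ✗, linear ✗, affine ✗, relevant ✓, unrestricted ✓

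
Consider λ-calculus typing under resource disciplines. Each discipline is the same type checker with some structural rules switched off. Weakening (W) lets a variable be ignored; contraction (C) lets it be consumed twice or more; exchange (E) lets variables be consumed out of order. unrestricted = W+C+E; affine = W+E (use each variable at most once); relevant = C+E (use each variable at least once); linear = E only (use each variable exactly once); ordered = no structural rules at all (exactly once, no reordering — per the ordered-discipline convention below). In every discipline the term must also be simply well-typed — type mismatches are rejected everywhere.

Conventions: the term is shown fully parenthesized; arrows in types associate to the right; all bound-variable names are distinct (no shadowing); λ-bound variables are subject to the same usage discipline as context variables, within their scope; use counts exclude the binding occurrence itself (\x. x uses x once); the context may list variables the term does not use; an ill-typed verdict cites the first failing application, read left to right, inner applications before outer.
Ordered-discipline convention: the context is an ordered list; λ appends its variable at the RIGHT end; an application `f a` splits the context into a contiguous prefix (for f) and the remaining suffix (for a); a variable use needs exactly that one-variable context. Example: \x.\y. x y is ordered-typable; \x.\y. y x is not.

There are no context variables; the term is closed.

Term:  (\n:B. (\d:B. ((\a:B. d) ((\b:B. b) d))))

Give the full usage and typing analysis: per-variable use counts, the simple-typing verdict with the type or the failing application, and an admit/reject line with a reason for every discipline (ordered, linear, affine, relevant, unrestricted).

usage: n [bound] ×0, d [bound] ×2, a [bound] ×0, b [bound] ×1
uses in reading order: d, b, d
typing: the term checks, with type B -> B -> B
ordered: ✗ — needs contraction — d ×2; n, a never used (weakening)
linear: ✗ — needs contraction — d ×2; n, a never used (weakening)
affine: ✗ — needs contraction — d ×2
relevant: ✗ — n, a never used (weakening)
unrestricted: ✓ — typability at B -> B -> B is all that's needed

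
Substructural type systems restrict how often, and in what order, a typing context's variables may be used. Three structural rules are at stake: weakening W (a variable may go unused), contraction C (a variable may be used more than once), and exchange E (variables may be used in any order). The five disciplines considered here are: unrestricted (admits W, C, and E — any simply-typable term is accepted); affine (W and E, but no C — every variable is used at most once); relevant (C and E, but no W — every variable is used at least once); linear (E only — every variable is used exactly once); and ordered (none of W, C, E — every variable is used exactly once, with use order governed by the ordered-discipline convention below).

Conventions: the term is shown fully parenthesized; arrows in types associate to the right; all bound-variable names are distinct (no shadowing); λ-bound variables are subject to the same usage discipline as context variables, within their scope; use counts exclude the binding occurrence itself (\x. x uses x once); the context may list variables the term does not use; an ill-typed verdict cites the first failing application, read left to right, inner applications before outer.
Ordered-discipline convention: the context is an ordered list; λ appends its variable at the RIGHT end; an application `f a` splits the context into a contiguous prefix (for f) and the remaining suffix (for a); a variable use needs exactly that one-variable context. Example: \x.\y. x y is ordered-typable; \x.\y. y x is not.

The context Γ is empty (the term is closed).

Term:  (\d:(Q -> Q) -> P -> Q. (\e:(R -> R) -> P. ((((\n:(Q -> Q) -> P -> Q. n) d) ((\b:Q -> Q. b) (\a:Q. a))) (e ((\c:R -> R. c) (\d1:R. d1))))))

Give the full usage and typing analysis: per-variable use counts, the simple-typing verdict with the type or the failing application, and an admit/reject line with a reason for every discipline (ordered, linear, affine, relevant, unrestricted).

counts: d (λ-bound) ×1, e (λ-bound) ×1, n (λ-bound) ×1, b (λ-bound) ×1, a (λ-bound) ×1, c (λ-bound) ×1, d1 (λ-bound) ×1
use order (left to right): n, d, b, a, e, c, d1
typing: the term checks, with type ((Q -> Q) -> P -> Q) -> ((R -> R) -> P) -> Q
ordered ✓ (d, e, n, b, a, c, d1: once each, no exchange needed)
linear ✓ (exactly-once usage across d, e, n, b, a, c, d1)
affine ✓ (d, e, n, b, a, c, d1: no repeats, contraction unneeded)
relevant ✓ (none of d, e, n, b, a, c, d1 goes unused)
unrestricted ✓ (simply typable at ((Q -> Q) -> P -> Q) -> ((R -> R) -> P) -> Q; W, C, E all held)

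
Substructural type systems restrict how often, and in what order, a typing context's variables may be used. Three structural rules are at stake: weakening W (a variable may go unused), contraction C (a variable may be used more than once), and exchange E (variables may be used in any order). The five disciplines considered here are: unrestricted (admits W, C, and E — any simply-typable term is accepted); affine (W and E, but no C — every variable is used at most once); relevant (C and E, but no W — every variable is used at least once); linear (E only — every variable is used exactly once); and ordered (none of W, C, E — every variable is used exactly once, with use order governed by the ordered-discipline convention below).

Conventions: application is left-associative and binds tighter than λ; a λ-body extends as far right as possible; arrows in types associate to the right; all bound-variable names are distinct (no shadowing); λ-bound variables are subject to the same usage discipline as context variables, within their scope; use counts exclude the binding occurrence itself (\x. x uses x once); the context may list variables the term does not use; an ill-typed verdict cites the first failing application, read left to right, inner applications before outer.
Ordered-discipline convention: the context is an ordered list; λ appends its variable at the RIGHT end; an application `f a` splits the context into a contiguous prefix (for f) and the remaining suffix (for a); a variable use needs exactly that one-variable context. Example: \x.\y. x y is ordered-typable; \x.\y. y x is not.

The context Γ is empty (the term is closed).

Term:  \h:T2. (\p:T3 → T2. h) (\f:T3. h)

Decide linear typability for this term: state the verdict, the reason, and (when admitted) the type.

no — uses contraction: h ×2; p, f left unused
variable uses: h (λ-bound): 2×, p (λ-bound): 0×, f (λ-bound): 0×
uses in reading order: h, h
typing: well-typed at T2 → T2
per-discipline verdicts: ordered ✗ | linear ✗ | affine ✗ | relevant ✗ | unrestricted ✓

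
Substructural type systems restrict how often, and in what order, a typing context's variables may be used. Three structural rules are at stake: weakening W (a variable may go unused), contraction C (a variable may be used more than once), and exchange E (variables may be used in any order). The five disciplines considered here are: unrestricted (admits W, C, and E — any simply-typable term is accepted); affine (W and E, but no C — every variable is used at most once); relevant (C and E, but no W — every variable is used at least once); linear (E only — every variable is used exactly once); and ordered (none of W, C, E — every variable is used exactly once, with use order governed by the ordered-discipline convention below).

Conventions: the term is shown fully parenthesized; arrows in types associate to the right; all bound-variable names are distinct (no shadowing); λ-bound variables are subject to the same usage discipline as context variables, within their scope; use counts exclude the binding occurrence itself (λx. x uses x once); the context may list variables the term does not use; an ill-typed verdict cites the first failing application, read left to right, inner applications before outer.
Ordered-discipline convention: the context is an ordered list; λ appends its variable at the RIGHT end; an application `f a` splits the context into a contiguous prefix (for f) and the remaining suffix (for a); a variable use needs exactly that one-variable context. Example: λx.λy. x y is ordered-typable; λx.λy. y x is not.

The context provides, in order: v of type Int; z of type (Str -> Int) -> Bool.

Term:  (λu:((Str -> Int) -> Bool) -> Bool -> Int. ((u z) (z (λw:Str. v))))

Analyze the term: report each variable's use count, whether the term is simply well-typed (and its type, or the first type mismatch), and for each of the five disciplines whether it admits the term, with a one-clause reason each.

usage: v=1; z=2; u (bound)=1; w (bound)=0
left-to-right use order: u, z, z, v
typing: well-typed — term : (((Str -> Int) -> Bool) -> Bool -> Int) -> Int
ordered: ✗, z ×2 used more than once (contraction); w left unused
linear: ✗, z ×2 used more than once (contraction); w left unused
affine: ✗, z ×2 used more than once (contraction)
relevant: ✗, w left unused
unrestricted: ✓, well-typed at (((Str -> Int) -> Bool) -> Bool -> Int) -> Int; no restrictions here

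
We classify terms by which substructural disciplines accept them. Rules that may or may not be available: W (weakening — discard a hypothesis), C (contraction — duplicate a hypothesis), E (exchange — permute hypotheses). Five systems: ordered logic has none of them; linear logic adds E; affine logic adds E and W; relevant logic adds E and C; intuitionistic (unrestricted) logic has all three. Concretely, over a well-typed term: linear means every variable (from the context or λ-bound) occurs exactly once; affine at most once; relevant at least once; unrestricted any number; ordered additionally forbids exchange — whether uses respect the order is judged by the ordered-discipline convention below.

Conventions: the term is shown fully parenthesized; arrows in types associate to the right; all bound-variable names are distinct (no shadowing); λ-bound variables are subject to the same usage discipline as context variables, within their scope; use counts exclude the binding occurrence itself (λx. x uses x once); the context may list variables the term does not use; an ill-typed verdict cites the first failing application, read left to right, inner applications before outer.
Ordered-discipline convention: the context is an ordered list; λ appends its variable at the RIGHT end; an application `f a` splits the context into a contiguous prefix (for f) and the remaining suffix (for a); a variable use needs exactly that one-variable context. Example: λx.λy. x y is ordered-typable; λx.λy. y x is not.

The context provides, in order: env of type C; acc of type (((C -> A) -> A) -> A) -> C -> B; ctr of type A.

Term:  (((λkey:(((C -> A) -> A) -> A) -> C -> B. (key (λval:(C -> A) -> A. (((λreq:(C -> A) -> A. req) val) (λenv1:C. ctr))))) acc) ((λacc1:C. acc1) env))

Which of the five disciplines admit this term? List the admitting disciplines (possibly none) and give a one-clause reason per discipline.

admitted by: affine, unrestricted
variable uses: env: 1, acc: 1, ctr: 1, key (λ-bound): 1, val (λ-bound): 1, req (λ-bound): 1, env1 (λ-bound): 0, acc1 (λ-bound): 1
order of uses: key, req, val, ctr, acc, acc1, env
typing: ✓ — B
ordered: ✗ — needs weakening: env1 unused
linear: ✗ — needs weakening: env1 unused
affine: ✓ — env, acc, ctr, key, val, req, env1, acc1: no repeats, contraction unneeded
relevant: ✗ — needs weakening: env1 unused
unrestricted: ✓ — well-typed at B; no restrictions here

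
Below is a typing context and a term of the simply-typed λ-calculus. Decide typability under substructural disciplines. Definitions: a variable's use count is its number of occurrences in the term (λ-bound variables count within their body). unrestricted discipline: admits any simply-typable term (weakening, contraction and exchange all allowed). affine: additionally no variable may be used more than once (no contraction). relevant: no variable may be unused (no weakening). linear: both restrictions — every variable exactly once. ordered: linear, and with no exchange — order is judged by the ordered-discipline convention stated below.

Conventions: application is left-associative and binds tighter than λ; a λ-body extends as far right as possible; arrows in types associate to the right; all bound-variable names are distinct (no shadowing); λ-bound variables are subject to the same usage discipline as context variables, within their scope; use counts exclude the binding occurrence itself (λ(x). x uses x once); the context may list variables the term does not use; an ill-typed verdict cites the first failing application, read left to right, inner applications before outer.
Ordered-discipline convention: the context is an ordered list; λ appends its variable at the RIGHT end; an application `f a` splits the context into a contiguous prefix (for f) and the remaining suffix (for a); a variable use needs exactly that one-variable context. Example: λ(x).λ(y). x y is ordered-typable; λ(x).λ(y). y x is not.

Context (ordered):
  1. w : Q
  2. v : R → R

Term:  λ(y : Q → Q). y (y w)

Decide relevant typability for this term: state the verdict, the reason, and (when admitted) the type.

no — v never used (weakening)
counts: w=1; v=0; y (λ-bound)=2
order of uses: y, y, w
typing: well-typed at (Q → Q) → Q
all disciplines: ordered ✗ | linear ✗ | affine ✗ | relevant ✗ | unrestricted ✓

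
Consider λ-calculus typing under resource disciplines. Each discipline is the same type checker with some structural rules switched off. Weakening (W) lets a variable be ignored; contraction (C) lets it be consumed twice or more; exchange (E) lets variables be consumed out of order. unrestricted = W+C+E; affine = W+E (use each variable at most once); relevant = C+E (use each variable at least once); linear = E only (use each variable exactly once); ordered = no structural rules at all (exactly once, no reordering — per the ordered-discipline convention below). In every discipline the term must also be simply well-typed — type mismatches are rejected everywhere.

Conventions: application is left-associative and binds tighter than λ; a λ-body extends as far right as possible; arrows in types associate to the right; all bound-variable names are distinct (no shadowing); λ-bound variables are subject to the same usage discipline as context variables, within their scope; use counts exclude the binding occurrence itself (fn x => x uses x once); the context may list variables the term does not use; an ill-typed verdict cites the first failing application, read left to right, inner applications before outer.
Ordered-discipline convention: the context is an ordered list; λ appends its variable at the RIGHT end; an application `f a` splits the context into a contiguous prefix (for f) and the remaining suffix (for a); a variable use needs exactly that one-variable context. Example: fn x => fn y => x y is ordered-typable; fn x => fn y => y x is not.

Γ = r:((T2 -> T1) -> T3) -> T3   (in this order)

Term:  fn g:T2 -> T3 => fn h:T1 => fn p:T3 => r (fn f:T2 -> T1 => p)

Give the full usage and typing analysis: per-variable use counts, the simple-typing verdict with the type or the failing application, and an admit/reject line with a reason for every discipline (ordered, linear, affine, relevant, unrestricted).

counts: r: 1; g (λ-bound): 0; h (λ-bound): 0; p (λ-bound): 1; f (λ-bound): 0
uses in reading order: r, p
typing: well-typed — term : (T2 -> T3) -> T1 -> T3 -> T3
ordered: ✗, g, h, f never used (weakening)
linear: ✗, g, h, f never used (weakening)
affine: ✓, no duplicate uses among r, g, h, p, f
relevant: ✗, g, h, f never used (weakening)
unrestricted: ✓, type-checks ((T2 -> T3) -> T1 -> T3 -> T3) and nothing is barred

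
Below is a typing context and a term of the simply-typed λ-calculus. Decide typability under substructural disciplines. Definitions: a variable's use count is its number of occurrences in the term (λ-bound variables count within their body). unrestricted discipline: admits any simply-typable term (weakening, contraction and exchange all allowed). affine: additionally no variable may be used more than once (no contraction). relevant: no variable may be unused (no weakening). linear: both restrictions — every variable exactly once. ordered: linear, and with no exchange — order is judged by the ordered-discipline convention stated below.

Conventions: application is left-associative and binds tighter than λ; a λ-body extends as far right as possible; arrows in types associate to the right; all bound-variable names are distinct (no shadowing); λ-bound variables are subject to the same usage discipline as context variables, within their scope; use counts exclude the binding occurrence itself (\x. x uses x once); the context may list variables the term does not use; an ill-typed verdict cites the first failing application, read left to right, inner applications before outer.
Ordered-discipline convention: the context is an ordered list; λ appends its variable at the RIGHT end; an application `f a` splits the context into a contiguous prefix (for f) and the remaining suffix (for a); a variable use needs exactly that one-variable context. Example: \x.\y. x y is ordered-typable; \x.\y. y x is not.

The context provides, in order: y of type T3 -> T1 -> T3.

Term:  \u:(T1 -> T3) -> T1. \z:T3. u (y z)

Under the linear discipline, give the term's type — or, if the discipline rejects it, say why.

term : ((T1 -> T3) -> T1) -> T3 -> T1
variable uses: y ×1; u (bound) ×1; z (bound) ×1
left-to-right use order: u, y, z
typing: ✓ — ((T1 -> T3) -> T1) -> T3 -> T1
per-discipline verdicts: ordered ✗; linear ✓; affine ✓; relevant ✓; unrestricted ✓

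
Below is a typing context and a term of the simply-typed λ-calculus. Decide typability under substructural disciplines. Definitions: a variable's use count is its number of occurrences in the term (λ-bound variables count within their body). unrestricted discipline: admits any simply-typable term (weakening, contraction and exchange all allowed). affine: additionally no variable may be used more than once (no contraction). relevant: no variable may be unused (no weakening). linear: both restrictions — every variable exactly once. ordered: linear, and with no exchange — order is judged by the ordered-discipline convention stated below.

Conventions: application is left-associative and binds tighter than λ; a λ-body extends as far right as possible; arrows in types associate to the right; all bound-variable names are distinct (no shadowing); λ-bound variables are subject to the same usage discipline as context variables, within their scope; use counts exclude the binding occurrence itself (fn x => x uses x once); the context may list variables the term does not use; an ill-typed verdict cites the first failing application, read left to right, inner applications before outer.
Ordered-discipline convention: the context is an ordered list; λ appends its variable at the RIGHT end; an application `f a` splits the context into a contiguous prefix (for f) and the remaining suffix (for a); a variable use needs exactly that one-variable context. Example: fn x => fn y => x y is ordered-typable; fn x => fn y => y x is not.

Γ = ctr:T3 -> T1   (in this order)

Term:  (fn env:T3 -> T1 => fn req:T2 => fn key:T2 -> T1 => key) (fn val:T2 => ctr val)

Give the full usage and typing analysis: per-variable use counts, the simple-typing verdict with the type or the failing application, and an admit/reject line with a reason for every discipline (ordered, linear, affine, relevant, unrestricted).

use counts: ctr=1; env [bound]=0; req [bound]=0; key [bound]=1; val [bound]=1
order of uses: key, ctr, val
typing: ill-typed: a function awaiting T3 gets T2
ordered: ✗ — fails simple typing
linear: ✗ — a type mismatch blocks all five
affine: ✗ — the type mismatch rejects it
relevant: ✗ — not simply typable
unrestricted: ✗ — fails simple typing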